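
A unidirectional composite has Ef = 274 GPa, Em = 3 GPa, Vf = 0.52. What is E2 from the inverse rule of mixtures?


1/E2 = Vf/Ef + (1-Vf)/Em = 0.52/274 + 0.48/3
E2 = 6.18 GPa

6.18 GPa


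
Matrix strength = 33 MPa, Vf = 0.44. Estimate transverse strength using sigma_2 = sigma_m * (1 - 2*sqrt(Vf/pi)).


factor = 1 - 2*sqrt(0.44/pi) = 0.2515
sigma_2 = 33 * 0.2515 = 8.3 MPa

8.3 MPa


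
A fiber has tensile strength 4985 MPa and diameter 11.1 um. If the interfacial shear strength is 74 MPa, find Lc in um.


Lc = sigma_f * d / (2 * tau_i) = 4985 * 11.1 / (2 * 74) = 373.9 um

373.9 um


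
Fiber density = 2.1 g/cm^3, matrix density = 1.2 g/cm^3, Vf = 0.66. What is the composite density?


rho_c = rho_f*Vf + rho_m*(1-Vf) = 2.1*0.66 + 1.2*0.34 = 1.794 g/cm^3

1.794 g/cm^3


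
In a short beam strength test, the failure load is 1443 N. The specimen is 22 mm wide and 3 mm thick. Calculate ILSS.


ILSS = 3F/(4bh) = 3*1443/(4*22*3) = 16.4 MPa

16.4 MPa


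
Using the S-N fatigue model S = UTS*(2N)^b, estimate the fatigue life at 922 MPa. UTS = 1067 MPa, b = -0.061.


N = 0.5 * (S/UTS)^(1/b) = 0.5 * (922/1067)^(1/-0.061) = 5.4810 cycles

5.4810 cycles


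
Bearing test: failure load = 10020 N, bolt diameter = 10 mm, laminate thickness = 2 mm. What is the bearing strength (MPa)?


sigma_br = F/(d*h) = 10020/(10*2) = 501.0 MPa

501.0 MPa


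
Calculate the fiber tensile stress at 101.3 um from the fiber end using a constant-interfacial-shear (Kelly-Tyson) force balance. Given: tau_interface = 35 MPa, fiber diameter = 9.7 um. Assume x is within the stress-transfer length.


Force balance: sigma_f * (pi*d^2/4) = tau * (pi*d) * x  ->  sigma_f = 4 * tau * x / d
sigma_f = 4 * 35 * 101.3 / 9.7 = 1462.1 MPa

1462.1 MPa


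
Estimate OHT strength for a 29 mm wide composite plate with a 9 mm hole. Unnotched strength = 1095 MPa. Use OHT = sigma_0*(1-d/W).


OHT = sigma_0*(1-d/W) = 1095*(1-9/29) = 755.2 MPa

755.2 MPa


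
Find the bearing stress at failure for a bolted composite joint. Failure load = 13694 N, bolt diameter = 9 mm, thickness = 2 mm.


sigma_br = F/(d*h) = 13694/(9*2) = 760.8 MPa

760.8 MPa


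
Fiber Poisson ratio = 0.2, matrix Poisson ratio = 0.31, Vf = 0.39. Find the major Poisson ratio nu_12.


nu_12 = nu_f*Vf + nu_m*(1-Vf) = 0.2*0.39 + 0.31*0.61 = 0.2671

0.2671


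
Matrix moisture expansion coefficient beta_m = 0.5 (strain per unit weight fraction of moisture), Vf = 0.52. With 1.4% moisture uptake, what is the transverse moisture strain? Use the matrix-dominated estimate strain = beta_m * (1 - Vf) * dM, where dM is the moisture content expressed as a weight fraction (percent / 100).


dM = 1.4/100 = 0.014
strain = beta_m * (1-Vf) * dM = 0.5 * 0.48 * 0.014 = 0.00336

0.00336


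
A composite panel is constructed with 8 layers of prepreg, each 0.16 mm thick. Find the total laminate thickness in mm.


h = n * t_ply = 8 * 0.16 = 1.28 mm

1.28 mm


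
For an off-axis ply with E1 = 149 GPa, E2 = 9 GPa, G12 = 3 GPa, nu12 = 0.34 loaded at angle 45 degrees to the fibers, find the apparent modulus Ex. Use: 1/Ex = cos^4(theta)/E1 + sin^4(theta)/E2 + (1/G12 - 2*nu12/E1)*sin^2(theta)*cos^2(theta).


cos^4(45) = 0.25, sin^4(45) = 0.25, sin^2(45)*cos^2(45) = 0.25
1/G12 - 2*nu12/E1 = 1/3 - 2*0.34/149 = 0.32877 GPa^-1
1/Ex = 0.25/149 + 0.25/9 + 0.32877*0.25 = 0.111648 GPa^-1
Ex = 8.96 GPa

8.96 GPa


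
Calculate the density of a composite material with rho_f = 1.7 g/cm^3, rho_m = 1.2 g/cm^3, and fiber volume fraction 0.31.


rho_c = rho_f*Vf + rho_m*(1-Vf) = 1.7*0.31 + 1.2*0.69 = 1.355 g/cm^3

1.355 g/cm^3


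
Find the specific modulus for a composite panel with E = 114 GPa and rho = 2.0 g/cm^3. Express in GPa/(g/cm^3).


Specific stiffness = E/rho = 114/2.0 = 57.0 GPa/(g/cm^3)

57.0 GPa/(g/cm^3)


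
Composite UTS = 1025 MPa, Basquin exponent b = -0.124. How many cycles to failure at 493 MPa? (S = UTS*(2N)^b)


N = 0.5 * (S/UTS)^(1/b) = 0.5 * (493/1025)^(1/-0.124) = 183.0180 cycles

183.0180 cycles


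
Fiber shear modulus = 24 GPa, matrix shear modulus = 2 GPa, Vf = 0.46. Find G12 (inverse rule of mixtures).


1/G12 = Vf/Gf + (1-Vf)/Gm = 0.46/24 + 0.54/2
G12 = 3.46 GPa

3.46 GPa


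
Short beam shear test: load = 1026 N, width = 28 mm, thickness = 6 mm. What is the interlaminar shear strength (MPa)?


ILSS = 3F/(4bh) = 3*1026/(4*28*6) = 4.58 MPa

4.58 MPa


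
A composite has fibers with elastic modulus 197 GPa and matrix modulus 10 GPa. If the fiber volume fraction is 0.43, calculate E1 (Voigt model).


E1 = Ef*Vf + Em*(1-Vf) = 197*0.43 + 10*0.57 = 90.41 GPa

90.41 GPa


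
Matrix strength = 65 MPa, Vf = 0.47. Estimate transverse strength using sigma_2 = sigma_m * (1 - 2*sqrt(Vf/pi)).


factor = 1 - 2*sqrt(0.47/pi) = 0.2264
sigma_2 = 65 * 0.2264 = 14.72 MPa

14.72 MPa


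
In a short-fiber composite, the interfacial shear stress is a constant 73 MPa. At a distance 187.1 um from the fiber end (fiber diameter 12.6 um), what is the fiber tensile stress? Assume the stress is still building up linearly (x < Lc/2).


Force balance: sigma_f * (pi*d^2/4) = tau * (pi*d) * x  ->  sigma_f = 4 * tau * x / d
sigma_f = 4 * 73 * 187.1 / 12.6 = 4336.0 MPa

4336.0 MPa


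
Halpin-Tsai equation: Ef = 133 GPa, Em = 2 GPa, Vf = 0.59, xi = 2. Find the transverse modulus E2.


eta = (Ef/Em - 1)/(Ef/Em + xi) = (66.5 - 1)/(66.5 + 2) = 0.9562
E2 = Em*(1+xi*eta*Vf)/(1-eta*Vf) = 9.77 GPa

9.77 GPa


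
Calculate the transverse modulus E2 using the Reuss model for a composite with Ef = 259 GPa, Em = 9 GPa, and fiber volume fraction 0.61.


1/E2 = Vf/Ef + (1-Vf)/Em = 0.61/259 + 0.39/9
E2 = 21.89 GPa

21.89 GPa


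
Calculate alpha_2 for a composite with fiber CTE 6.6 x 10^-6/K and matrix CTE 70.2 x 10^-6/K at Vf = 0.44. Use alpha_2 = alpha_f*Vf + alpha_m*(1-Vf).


alpha_2 = alpha_f*Vf + alpha_m*(1-Vf) = 6.6*0.44 + 70.2*0.56 = 42.2 x 10^-6/K

42.2 x 10^-6/K


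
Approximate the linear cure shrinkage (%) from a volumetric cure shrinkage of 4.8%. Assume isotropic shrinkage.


Linear shrinkage ≈ vol_shrink/3 = 4.8/3 = 1.6%

1.6%


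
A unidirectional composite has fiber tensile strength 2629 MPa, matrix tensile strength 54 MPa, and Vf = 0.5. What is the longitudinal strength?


sigma_1 = sigma_f*Vf + sigma_m*(1-Vf) = 2629*0.5 + 54*0.5 = 1341.5 MPa

1341.5 MPa


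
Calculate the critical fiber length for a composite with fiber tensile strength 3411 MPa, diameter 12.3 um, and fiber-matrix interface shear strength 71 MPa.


Lc = sigma_f * d / (2 * tau_i) = 3411 * 12.3 / (2 * 71) = 295.5 um

295.5 um


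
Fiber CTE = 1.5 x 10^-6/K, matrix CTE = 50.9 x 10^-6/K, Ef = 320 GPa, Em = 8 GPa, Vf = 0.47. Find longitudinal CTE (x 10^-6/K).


E1 = Ef*Vf + Em*(1-Vf) = 154.64
alpha_1 = (alpha_f*Ef*Vf + alpha_m*Em*(1-Vf))/E1 = 2.85 x 10^-6/K

2.85 x 10^-6/K


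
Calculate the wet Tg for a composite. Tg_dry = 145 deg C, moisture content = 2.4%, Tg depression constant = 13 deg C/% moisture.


Tg_wet = Tg_dry - k*moisture = 145 - 13*2.4 = 113.8 deg C

113.8 deg C


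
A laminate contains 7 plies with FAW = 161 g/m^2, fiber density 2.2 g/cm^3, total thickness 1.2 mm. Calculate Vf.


Vf = n * FAW / (rho_f * h * 1000) = 7 * 161 / (2.2 * 1.2 * 1000) = 0.4269

0.4269


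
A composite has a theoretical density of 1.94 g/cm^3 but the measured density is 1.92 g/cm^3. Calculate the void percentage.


Void% = (rho_theo - rho_actual)/rho_theo * 100 = (1.94 - 1.92)/1.94 * 100 = 1.03%

1.03%


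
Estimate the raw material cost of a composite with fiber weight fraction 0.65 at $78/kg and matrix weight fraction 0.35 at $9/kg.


Cost = cost_f*Wf + cost_m*Wm = 78*0.65 + 9*0.35 = $53.85/kg

$53.85/kg


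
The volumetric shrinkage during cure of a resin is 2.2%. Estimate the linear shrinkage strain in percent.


Linear shrinkage ≈ vol_shrink/3 = 2.2/3 = 0.733%

0.733%


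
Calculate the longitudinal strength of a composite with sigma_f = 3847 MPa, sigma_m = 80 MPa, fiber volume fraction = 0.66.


sigma_1 = sigma_f*Vf + sigma_m*(1-Vf) = 3847*0.66 + 80*0.34 = 2566.2 MPa

2566.2 MPa


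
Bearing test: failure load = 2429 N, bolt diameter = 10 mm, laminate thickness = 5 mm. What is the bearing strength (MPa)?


sigma_br = F/(d*h) = 2429/(10*5) = 48.6 MPa

48.6 MPa


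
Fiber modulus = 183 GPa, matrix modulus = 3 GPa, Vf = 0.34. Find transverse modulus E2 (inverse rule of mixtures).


1/E2 = Vf/Ef + (1-Vf)/Em = 0.34/183 + 0.66/3
E2 = 4.51 GPa

4.51 GPa


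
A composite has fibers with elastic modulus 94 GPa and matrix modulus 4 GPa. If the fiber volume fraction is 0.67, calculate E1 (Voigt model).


E1 = Ef*Vf + Em*(1-Vf) = 94*0.67 + 4*0.33 = 64.3 GPa

64.3 GPa


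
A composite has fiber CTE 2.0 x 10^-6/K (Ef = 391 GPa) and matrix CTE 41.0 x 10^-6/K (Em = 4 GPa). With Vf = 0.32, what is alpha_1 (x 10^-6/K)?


E1 = Ef*Vf + Em*(1-Vf) = 127.84
alpha_1 = (alpha_f*Ef*Vf + alpha_m*Em*(1-Vf))/E1 = 2.83 x 10^-6/K

2.83 x 10^-6/K


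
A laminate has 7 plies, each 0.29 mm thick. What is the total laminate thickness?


h = n * t_ply = 7 * 0.29 = 2.03 mm

2.03 mm


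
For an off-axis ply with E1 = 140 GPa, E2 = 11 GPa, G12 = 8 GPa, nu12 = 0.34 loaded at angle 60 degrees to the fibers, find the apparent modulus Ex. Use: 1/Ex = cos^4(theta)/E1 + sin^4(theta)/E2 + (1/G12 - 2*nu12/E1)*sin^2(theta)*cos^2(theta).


cos^4(60) = 0.0625, sin^4(60) = 0.5625, sin^2(60)*cos^2(60) = 0.1875
1/G12 - 2*nu12/E1 = 1/8 - 2*0.34/140 = 0.120143 GPa^-1
1/Ex = 0.0625/140 + 0.5625/11 + 0.120143*0.1875 = 0.0741096 GPa^-1
Ex = 13.49 GPa

13.49 GPa


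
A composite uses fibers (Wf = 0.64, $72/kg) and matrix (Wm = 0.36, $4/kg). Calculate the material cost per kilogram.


Cost = cost_f*Wf + cost_m*Wm = 72*0.64 + 4*0.36 = $47.52/kg

$47.52/kg


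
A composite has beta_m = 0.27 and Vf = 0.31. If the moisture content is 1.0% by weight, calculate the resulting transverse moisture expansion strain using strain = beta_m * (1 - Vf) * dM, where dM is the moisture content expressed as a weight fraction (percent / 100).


dM = 1.0/100 = 0.01
strain = beta_m * (1-Vf) * dM = 0.27 * 0.69 * 0.01 = 0.001863

0.001863


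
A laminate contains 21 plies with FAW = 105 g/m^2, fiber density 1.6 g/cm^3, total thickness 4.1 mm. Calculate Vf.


Vf = n * FAW / (rho_f * h * 1000) = 21 * 105 / (1.6 * 4.1 * 1000) = 0.3361

0.3361


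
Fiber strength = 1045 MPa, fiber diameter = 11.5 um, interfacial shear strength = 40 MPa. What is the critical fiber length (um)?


Lc = sigma_f * d / (2 * tau_i) = 1045 * 11.5 / (2 * 40) = 150.2 um

150.2 um


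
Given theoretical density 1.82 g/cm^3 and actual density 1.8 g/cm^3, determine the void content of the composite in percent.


Void% = (rho_theo - rho_actual)/rho_theo * 100 = (1.82 - 1.8)/1.82 * 100 = 1.1%

1.1%


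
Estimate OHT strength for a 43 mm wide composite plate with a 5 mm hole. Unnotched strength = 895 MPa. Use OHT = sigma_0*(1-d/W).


OHT = sigma_0*(1-d/W) = 895*(1-5/43) = 790.9 MPa

790.9 MPa


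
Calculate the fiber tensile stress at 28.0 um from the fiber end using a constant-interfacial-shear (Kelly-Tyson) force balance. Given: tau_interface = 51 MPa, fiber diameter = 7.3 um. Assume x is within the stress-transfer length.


Force balance: sigma_f * (pi*d^2/4) = tau * (pi*d) * x  ->  sigma_f = 4 * tau * x / d
sigma_f = 4 * 51 * 28.0 / 7.3 = 782.5 MPa

782.5 MPa


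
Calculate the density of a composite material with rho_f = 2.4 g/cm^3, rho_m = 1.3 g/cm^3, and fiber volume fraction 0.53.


rho_c = rho_f*Vf + rho_m*(1-Vf) = 2.4*0.53 + 1.3*0.47 = 1.883 g/cm^3

1.883 g/cm^3


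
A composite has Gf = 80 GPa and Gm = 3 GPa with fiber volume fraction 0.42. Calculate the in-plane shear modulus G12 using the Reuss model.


1/G12 = Vf/Gf + (1-Vf)/Gm = 0.42/80 + 0.58/3
G12 = 5.04 GPa

5.04 GPa


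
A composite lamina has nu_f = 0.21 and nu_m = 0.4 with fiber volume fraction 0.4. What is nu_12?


nu_12 = nu_f*Vf + nu_m*(1-Vf) = 0.21*0.4 + 0.4*0.6 = 0.324

0.324


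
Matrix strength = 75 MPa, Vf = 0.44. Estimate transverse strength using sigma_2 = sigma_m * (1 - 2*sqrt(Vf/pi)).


factor = 1 - 2*sqrt(0.44/pi) = 0.2515
sigma_2 = 75 * 0.2515 = 18.86 MPa

18.86 MPa


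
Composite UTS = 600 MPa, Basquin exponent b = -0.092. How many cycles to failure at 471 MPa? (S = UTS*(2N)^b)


N = 0.5 * (S/UTS)^(1/b) = 0.5 * (471/600)^(1/-0.092) = 6.9453 cycles

6.9453 cycles


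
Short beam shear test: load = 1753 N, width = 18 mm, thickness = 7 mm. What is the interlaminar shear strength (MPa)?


ILSS = 3F/(4bh) = 3*1753/(4*18*7) = 10.43 MPa

10.43 MPa


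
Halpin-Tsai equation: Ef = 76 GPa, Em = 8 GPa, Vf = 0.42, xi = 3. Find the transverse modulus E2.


eta = (Ef/Em - 1)/(Ef/Em + xi) = (9.5 - 1)/(9.5 + 3) = 0.68
E2 = Em*(1+xi*eta*Vf)/(1-eta*Vf) = 20.79 GPa

20.79 GPa


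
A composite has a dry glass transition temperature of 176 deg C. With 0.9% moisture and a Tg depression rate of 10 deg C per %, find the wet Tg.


Tg_wet = Tg_dry - k*moisture = 176 - 10*0.9 = 167.0 deg C

167.0 deg C


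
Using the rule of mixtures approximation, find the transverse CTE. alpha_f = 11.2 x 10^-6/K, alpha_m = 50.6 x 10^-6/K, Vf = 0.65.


alpha_2 = alpha_f*Vf + alpha_m*(1-Vf) = 11.2*0.65 + 50.6*0.35 = 25.0 x 10^-6/K

25.0 x 10^-6/K


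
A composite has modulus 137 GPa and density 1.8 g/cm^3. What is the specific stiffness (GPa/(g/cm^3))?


Specific stiffness = E/rho = 137/1.8 = 76.1 GPa/(g/cm^3)

76.1 GPa/(g/cm^3)


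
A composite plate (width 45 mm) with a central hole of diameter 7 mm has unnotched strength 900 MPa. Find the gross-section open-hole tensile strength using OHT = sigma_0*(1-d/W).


OHT = sigma_0*(1-d/W) = 900*(1-7/45) = 760.0 MPa

760.0 MPa


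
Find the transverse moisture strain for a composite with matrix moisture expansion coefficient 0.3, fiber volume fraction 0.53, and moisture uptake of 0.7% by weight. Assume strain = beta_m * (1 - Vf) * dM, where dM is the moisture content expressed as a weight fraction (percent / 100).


dM = 0.7/100 = 0.007
strain = beta_m * (1-Vf) * dM = 0.3 * 0.47 * 0.007 = 0.000987

0.000987


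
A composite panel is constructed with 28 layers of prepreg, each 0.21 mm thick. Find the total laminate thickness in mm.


h = n * t_ply = 28 * 0.21 = 5.88 mm

5.88 mm


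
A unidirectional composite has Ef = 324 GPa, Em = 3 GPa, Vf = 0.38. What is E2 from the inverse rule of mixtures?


1/E2 = Vf/Ef + (1-Vf)/Em = 0.38/324 + 0.62/3
E2 = 4.81 GPa

4.81 GPa


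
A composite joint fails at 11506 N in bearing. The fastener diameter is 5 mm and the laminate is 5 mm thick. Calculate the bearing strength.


sigma_br = F/(d*h) = 11506/(5*5) = 460.2 MPa

460.2 MPa


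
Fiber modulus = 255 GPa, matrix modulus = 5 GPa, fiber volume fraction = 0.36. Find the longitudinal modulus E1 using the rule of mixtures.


E1 = Ef*Vf + Em*(1-Vf) = 255*0.36 + 5*0.64 = 95.0 GPa

95.0 GPa


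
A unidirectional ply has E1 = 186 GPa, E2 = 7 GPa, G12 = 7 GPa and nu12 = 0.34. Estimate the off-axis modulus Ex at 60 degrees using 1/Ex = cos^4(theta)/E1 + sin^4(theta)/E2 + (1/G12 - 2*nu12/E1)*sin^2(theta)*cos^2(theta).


cos^4(60) = 0.0625, sin^4(60) = 0.5625, sin^2(60)*cos^2(60) = 0.1875
1/G12 - 2*nu12/E1 = 1/7 - 2*0.34/186 = 0.139201 GPa^-1
1/Ex = 0.0625/186 + 0.5625/7 + 0.139201*0.1875 = 0.1067934 GPa^-1
Ex = 9.36 GPa

9.36 GPa


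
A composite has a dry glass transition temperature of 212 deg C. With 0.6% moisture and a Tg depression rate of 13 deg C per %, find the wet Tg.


Tg_wet = Tg_dry - k*moisture = 212 - 13*0.6 = 204.2 deg C

204.2 deg C


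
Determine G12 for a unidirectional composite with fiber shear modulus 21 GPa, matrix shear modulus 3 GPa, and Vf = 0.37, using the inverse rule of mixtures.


1/G12 = Vf/Gf + (1-Vf)/Gm = 0.37/21 + 0.63/3
G12 = 4.39 GPa

4.39 GPa


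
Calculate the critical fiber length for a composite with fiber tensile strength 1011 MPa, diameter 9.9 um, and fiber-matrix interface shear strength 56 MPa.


Lc = sigma_f * d / (2 * tau_i) = 1011 * 9.9 / (2 * 56) = 89.4 um

89.4 um


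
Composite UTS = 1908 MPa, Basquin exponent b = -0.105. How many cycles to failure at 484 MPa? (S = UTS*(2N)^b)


N = 0.5 * (S/UTS)^(1/b) = 0.5 * (484/1908)^(1/-0.105) = 235840.1305 cycles

235840.1305 cycles


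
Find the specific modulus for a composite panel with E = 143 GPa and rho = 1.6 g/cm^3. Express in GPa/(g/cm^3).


Specific stiffness = E/rho = 143/1.6 = 89.4 GPa/(g/cm^3)

89.4 GPa/(g/cm^3)


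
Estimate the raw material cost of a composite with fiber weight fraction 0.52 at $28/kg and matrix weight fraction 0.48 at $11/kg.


Cost = cost_f*Wf + cost_m*Wm = 28*0.52 + 11*0.48 = $19.84/kg

$19.84/kg


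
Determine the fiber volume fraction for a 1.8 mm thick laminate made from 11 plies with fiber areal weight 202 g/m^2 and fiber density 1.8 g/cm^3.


Vf = n * FAW / (rho_f * h * 1000) = 11 * 202 / (1.8 * 1.8 * 1000) = 0.6858

0.6858


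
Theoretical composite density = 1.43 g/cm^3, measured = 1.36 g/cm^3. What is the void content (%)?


Void% = (rho_theo - rho_actual)/rho_theo * 100 = (1.43 - 1.36)/1.43 * 100 = 4.9%

4.9%


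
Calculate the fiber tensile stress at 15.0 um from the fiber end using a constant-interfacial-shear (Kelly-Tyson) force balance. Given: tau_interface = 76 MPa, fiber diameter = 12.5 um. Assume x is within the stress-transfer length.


Force balance: sigma_f * (pi*d^2/4) = tau * (pi*d) * x  ->  sigma_f = 4 * tau * x / d
sigma_f = 4 * 76 * 15.0 / 12.5 = 364.8 MPa

364.8 MPa


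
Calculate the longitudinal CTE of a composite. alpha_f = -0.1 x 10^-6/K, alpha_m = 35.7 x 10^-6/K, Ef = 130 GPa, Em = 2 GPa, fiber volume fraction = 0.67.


E1 = Ef*Vf + Em*(1-Vf) = 87.76
alpha_1 = (alpha_f*Ef*Vf + alpha_m*Em*(1-Vf))/E1 = 0.17 x 10^-6/K

0.17 x 10^-6/K


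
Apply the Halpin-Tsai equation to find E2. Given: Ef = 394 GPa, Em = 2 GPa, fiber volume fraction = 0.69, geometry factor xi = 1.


eta = (Ef/Em - 1)/(Ef/Em + xi) = (197.0 - 1)/(197.0 + 1) = 0.9899
E2 = Em*(1+xi*eta*Vf)/(1-eta*Vf) = 10.62 GPa

10.62 GPa


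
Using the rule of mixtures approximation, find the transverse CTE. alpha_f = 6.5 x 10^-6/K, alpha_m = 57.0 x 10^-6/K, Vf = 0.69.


alpha_2 = alpha_f*Vf + alpha_m*(1-Vf) = 6.5*0.69 + 57.0*0.31 = 22.2 x 10^-6/K

22.2 x 10^-6/K


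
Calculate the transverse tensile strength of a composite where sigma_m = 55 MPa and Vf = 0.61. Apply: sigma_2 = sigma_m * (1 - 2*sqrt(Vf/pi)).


factor = 1 - 2*sqrt(0.61/pi) = 0.1187
sigma_2 = 55 * 0.1187 = 6.53 MPa

6.53 MPa


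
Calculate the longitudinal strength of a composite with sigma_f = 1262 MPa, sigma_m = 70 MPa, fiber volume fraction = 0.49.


sigma_1 = sigma_f*Vf + sigma_m*(1-Vf) = 1262*0.49 + 70*0.51 = 654.1 MPa

654.1 MPa


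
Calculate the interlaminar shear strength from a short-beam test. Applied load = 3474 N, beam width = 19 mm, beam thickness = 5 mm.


ILSS = 3F/(4bh) = 3*3474/(4*19*5) = 27.43 MPa

27.43 MPa


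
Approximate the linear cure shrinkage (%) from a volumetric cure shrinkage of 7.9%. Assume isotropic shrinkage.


Linear shrinkage ≈ vol_shrink/3 = 7.9/3 = 2.633%

2.633%


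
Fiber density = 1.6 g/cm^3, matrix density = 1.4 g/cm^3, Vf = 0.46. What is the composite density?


rho_c = rho_f*Vf + rho_m*(1-Vf) = 1.6*0.46 + 1.4*0.54 = 1.492 g/cm^3

1.492 g/cm^3


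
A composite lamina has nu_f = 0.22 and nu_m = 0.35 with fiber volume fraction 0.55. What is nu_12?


nu_12 = nu_f*Vf + nu_m*(1-Vf) = 0.22*0.55 + 0.35*0.45 = 0.2785

0.2785


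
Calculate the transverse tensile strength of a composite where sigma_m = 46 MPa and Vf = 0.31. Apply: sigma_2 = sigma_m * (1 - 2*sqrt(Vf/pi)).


factor = 1 - 2*sqrt(0.31/pi) = 0.3717
sigma_2 = 46 * 0.3717 = 17.1 MPa

17.1 MPa


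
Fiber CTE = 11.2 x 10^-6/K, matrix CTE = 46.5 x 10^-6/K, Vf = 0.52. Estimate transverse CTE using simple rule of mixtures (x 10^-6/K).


alpha_2 = alpha_f*Vf + alpha_m*(1-Vf) = 11.2*0.52 + 46.5*0.48 = 28.1 x 10^-6/K

28.1 x 10^-6/K


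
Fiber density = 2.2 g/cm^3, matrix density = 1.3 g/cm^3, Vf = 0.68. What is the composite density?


rho_c = rho_f*Vf + rho_m*(1-Vf) = 2.2*0.68 + 1.3*0.32 = 1.912 g/cm^3

1.912 g/cm^3


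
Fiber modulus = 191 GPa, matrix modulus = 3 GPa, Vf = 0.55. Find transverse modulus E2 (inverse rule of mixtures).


1/E2 = Vf/Ef + (1-Vf)/Em = 0.55/191 + 0.45/3
E2 = 6.54 GPa

6.54 GPa


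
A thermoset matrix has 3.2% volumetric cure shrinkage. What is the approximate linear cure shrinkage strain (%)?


Linear shrinkage ≈ vol_shrink/3 = 3.2/3 = 1.067%

1.067%


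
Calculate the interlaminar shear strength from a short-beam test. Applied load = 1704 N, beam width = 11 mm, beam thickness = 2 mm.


ILSS = 3F/(4bh) = 3*1704/(4*11*2) = 58.09 MPa

58.09 MPa


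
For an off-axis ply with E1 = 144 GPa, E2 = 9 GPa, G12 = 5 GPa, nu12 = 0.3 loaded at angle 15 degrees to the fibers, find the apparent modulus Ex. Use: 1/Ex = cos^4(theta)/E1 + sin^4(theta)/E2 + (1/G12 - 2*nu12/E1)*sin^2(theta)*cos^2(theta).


cos^4(15) = 0.870513, sin^4(15) = 0.004487, sin^2(15)*cos^2(15) = 0.0625
1/G12 - 2*nu12/E1 = 1/5 - 2*0.3/144 = 0.195833 GPa^-1
1/Ex = 0.870513/144 + 0.004487/9 + 0.195833*0.0625 = 0.0187834 GPa^-1
Ex = 53.24 GPa

53.24 GPa


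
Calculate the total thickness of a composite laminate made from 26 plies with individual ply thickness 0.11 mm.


h = n * t_ply = 26 * 0.11 = 2.86 mm

2.86 mm


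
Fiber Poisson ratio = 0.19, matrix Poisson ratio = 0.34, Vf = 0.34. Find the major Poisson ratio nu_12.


nu_12 = nu_f*Vf + nu_m*(1-Vf) = 0.19*0.34 + 0.34*0.66 = 0.289

0.289


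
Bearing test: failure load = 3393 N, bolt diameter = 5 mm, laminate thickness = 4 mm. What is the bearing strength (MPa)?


sigma_br = F/(d*h) = 3393/(5*4) = 169.7 MPa

169.7 MPa


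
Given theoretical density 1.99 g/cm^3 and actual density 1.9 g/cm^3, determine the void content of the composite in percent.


Void% = (rho_theo - rho_actual)/rho_theo * 100 = (1.99 - 1.9)/1.99 * 100 = 4.52%

4.52%


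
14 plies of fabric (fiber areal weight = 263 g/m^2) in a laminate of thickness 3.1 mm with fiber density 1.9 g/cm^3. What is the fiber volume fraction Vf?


Vf = n * FAW / (rho_f * h * 1000) = 14 * 263 / (1.9 * 3.1 * 1000) = 0.6251

0.6251


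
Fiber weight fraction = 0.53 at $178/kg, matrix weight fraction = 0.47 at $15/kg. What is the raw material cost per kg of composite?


Cost = cost_f*Wf + cost_m*Wm = 178*0.53 + 15*0.47 = $101.39/kg

$101.39/kg


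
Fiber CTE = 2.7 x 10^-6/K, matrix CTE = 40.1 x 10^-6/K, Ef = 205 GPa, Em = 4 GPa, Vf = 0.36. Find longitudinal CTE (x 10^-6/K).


E1 = Ef*Vf + Em*(1-Vf) = 76.36
alpha_1 = (alpha_f*Ef*Vf + alpha_m*Em*(1-Vf))/E1 = 3.95 x 10^-6/K

3.95 x 10^-6/K


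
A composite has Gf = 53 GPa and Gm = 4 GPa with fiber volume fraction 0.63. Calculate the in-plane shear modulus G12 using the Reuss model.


1/G12 = Vf/Gf + (1-Vf)/Gm = 0.63/53 + 0.37/4
G12 = 9.58 GPa

9.58 GPa


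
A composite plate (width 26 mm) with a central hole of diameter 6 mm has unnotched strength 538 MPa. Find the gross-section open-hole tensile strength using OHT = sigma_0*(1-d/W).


OHT = sigma_0*(1-d/W) = 538*(1-6/26) = 413.8 MPa

413.8 MPa


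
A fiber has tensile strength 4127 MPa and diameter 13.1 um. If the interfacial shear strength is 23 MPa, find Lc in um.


Lc = sigma_f * d / (2 * tau_i) = 4127 * 13.1 / (2 * 23) = 1175.3 um

1175.3 um


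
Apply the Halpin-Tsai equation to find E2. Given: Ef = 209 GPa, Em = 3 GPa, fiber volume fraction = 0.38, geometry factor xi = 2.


eta = (Ef/Em - 1)/(Ef/Em + xi) = (69.6667 - 1)/(69.6667 + 2) = 0.9581
E2 = Em*(1+xi*eta*Vf)/(1-eta*Vf) = 8.15 GPa

8.15 GPa


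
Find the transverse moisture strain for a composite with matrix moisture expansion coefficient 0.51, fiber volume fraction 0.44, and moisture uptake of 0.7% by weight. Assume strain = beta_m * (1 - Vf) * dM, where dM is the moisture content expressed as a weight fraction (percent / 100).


dM = 0.7/100 = 0.007
strain = beta_m * (1-Vf) * dM = 0.51 * 0.56 * 0.007 = 0.0019992

0.0019992


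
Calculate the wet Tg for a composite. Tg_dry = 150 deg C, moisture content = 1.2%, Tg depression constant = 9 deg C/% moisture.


Tg_wet = Tg_dry - k*moisture = 150 - 9*1.2 = 139.2 deg C

139.2 deg C


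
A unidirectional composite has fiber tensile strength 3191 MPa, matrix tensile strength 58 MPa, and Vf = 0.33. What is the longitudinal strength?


sigma_1 = sigma_f*Vf + sigma_m*(1-Vf) = 3191*0.33 + 58*0.67 = 1091.9 MPa

1091.9 MPa


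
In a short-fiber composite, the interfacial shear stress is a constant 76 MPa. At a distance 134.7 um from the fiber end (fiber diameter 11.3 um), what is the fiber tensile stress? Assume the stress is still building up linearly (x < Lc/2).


Force balance: sigma_f * (pi*d^2/4) = tau * (pi*d) * x  ->  sigma_f = 4 * tau * x / d
sigma_f = 4 * 76 * 134.7 / 11.3 = 3623.8 MPa

3623.8 MPa


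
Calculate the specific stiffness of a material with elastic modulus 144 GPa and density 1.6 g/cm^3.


Specific stiffness = E/rho = 144/1.6 = 90.0 GPa/(g/cm^3)

90.0 GPa/(g/cm^3)


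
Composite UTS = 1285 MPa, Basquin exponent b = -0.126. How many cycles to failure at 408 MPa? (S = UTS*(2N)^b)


N = 0.5 * (S/UTS)^(1/b) = 0.5 * (408/1285)^(1/-0.126) = 4500.6915 cycles

4500.6915 cycles


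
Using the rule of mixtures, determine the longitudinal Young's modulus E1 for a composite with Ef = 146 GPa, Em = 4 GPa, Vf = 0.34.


E1 = Ef*Vf + Em*(1-Vf) = 146*0.34 + 4*0.66 = 52.28 GPa

52.28 GPa


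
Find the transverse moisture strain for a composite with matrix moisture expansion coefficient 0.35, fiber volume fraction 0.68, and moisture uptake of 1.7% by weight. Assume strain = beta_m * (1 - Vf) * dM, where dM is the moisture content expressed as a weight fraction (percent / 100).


dM = 1.7/100 = 0.017
strain = beta_m * (1-Vf) * dM = 0.35 * 0.32 * 0.017 = 0.001904

0.001904


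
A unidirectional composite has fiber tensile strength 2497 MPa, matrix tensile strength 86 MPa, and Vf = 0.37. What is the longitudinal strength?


sigma_1 = sigma_f*Vf + sigma_m*(1-Vf) = 2497*0.37 + 86*0.63 = 978.1 MPa

978.1 MPa


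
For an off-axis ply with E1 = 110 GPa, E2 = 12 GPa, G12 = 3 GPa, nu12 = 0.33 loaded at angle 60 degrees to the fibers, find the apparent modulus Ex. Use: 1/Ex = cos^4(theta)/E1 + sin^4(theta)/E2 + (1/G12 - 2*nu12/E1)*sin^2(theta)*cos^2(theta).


cos^4(60) = 0.0625, sin^4(60) = 0.5625, sin^2(60)*cos^2(60) = 0.1875
1/G12 - 2*nu12/E1 = 1/3 - 2*0.33/110 = 0.327333 GPa^-1
1/Ex = 0.0625/110 + 0.5625/12 + 0.327333*0.1875 = 0.1088182 GPa^-1
Ex = 9.19 GPa

9.19 GPa


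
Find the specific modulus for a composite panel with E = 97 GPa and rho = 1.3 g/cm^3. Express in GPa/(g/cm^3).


Specific stiffness = E/rho = 97/1.3 = 74.6 GPa/(g/cm^3)

74.6 GPa/(g/cm^3)


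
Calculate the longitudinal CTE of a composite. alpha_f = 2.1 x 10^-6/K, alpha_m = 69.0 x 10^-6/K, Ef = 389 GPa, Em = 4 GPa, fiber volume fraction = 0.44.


E1 = Ef*Vf + Em*(1-Vf) = 173.4
alpha_1 = (alpha_f*Ef*Vf + alpha_m*Em*(1-Vf))/E1 = 2.96 x 10^-6/K

2.96 x 10^-6/K


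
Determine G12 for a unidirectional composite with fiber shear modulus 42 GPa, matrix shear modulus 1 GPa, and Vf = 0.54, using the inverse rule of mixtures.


1/G12 = Vf/Gf + (1-Vf)/Gm = 0.54/42 + 0.46/1
G12 = 2.11 GPa

2.11 GPa


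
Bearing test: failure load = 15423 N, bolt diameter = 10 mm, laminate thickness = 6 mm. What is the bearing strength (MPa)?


sigma_br = F/(d*h) = 15423/(10*6) = 257.1 MPa

257.1 MPa


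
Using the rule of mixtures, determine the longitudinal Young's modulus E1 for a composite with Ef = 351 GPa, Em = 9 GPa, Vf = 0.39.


E1 = Ef*Vf + Em*(1-Vf) = 351*0.39 + 9*0.61 = 142.38 GPa

142.38 GPa


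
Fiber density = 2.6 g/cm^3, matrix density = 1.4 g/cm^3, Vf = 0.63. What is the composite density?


rho_c = rho_f*Vf + rho_m*(1-Vf) = 2.6*0.63 + 1.4*0.37 = 2.156 g/cm^3

2.156 g/cm^3


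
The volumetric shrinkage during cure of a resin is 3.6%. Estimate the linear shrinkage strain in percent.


Linear shrinkage ≈ vol_shrink/3 = 3.6/3 = 1.2%

1.2%


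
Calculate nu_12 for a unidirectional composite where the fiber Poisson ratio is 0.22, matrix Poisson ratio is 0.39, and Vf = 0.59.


nu_12 = nu_f*Vf + nu_m*(1-Vf) = 0.22*0.59 + 0.39*0.41 = 0.2897

0.2897


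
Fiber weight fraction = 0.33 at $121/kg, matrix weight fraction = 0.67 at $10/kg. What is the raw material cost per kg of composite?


Cost = cost_f*Wf + cost_m*Wm = 121*0.33 + 10*0.67 = $46.63/kg

$46.63/kg


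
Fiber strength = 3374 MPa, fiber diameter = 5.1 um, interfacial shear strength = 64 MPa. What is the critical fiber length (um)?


Lc = sigma_f * d / (2 * tau_i) = 3374 * 5.1 / (2 * 64) = 134.4 um

134.4 um


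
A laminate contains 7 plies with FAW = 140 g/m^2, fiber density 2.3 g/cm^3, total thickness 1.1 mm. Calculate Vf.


Vf = n * FAW / (rho_f * h * 1000) = 7 * 140 / (2.3 * 1.1 * 1000) = 0.3874

0.3874


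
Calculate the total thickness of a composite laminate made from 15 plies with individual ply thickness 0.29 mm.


h = n * t_ply = 15 * 0.29 = 4.35 mm

4.35 mm


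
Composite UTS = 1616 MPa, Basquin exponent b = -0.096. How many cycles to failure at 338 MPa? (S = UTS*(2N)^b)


N = 0.5 * (S/UTS)^(1/b) = 0.5 * (338/1616)^(1/-0.096) = 5.9890e+06 cycles

5.9890e+06 cycles


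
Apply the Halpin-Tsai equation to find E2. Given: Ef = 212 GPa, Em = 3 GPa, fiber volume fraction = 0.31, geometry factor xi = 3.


eta = (Ef/Em - 1)/(Ef/Em + xi) = (70.6667 - 1)/(70.6667 + 3) = 0.9457
E2 = Em*(1+xi*eta*Vf)/(1-eta*Vf) = 7.98 GPa

7.98 GPa


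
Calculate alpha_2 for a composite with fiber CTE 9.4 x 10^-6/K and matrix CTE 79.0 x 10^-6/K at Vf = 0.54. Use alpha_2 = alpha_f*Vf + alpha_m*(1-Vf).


alpha_2 = alpha_f*Vf + alpha_m*(1-Vf) = 9.4*0.54 + 79.0*0.46 = 41.4 x 10^-6/K

41.4 x 10^-6/K


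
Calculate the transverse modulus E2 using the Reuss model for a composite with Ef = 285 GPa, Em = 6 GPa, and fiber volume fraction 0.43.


1/E2 = Vf/Ef + (1-Vf)/Em = 0.43/285 + 0.57/6
E2 = 10.36 GPa

10.36 GPa


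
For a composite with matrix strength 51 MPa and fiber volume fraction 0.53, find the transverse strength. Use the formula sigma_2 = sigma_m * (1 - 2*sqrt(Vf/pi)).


factor = 1 - 2*sqrt(0.53/pi) = 0.1785
sigma_2 = 51 * 0.1785 = 9.1 MPa

9.1 MPa


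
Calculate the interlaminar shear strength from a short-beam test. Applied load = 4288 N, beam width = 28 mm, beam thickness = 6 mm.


ILSS = 3F/(4bh) = 3*4288/(4*28*6) = 19.14 MPa

19.14 MPa


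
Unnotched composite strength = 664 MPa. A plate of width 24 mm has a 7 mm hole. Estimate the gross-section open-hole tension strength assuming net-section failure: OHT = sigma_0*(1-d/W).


OHT = sigma_0*(1-d/W) = 664*(1-7/24) = 470.3 MPa

470.3 MPa


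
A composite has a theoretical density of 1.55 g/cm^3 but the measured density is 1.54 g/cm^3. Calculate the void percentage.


Void% = (rho_theo - rho_actual)/rho_theo * 100 = (1.55 - 1.54)/1.55 * 100 = 0.65%

0.65%


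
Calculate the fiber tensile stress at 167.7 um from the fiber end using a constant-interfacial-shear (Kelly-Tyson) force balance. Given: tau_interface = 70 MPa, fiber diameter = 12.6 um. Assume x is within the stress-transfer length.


Force balance: sigma_f * (pi*d^2/4) = tau * (pi*d) * x  ->  sigma_f = 4 * tau * x / d
sigma_f = 4 * 70 * 167.7 / 12.6 = 3726.7 MPa

3726.7 MPa


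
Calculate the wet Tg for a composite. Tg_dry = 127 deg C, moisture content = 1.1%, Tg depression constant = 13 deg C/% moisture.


Tg_wet = Tg_dry - k*moisture = 127 - 13*1.1 = 112.7 deg C

112.7 deg C


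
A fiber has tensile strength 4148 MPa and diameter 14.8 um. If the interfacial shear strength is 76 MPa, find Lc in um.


Lc = sigma_f * d / (2 * tau_i) = 4148 * 14.8 / (2 * 76) = 403.9 um

403.9 um


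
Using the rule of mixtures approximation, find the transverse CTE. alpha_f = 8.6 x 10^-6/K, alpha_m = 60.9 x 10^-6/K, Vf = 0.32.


alpha_2 = alpha_f*Vf + alpha_m*(1-Vf) = 8.6*0.32 + 60.9*0.68 = 44.2 x 10^-6/K

44.2 x 10^-6/K


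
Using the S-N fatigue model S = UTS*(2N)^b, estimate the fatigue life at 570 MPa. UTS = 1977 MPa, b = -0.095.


N = 0.5 * (S/UTS)^(1/b) = 0.5 * (570/1977)^(1/-0.095) = 242419.7744 cycles

242419.7744 cycles


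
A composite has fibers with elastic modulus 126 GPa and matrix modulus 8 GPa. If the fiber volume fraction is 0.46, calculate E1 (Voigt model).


E1 = Ef*Vf + Em*(1-Vf) = 126*0.46 + 8*0.54 = 62.28 GPa

62.28 GPa


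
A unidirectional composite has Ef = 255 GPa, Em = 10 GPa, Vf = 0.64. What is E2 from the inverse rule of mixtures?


1/E2 = Vf/Ef + (1-Vf)/Em = 0.64/255 + 0.36/10
E2 = 25.97 GPa

25.97 GPa


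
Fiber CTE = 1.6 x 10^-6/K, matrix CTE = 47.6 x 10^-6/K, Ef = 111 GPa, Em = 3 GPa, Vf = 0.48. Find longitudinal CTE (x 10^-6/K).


E1 = Ef*Vf + Em*(1-Vf) = 54.84
alpha_1 = (alpha_f*Ef*Vf + alpha_m*Em*(1-Vf))/E1 = 2.91 x 10^-6/K

2.91 x 10^-6/K


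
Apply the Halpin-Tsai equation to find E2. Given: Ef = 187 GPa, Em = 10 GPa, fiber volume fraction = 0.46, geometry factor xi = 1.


eta = (Ef/Em - 1)/(Ef/Em + xi) = (18.7 - 1)/(18.7 + 1) = 0.8985
E2 = Em*(1+xi*eta*Vf)/(1-eta*Vf) = 24.09 GPa

24.09 GPa


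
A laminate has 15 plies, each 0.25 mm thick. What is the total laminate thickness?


h = n * t_ply = 15 * 0.25 = 3.75 mm

3.75 mm


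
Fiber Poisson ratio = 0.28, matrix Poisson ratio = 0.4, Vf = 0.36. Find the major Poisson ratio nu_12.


nu_12 = nu_f*Vf + nu_m*(1-Vf) = 0.28*0.36 + 0.4*0.64 = 0.3568

0.3568


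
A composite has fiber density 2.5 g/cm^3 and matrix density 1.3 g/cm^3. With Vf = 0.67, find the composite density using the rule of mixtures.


rho_c = rho_f*Vf + rho_m*(1-Vf) = 2.5*0.67 + 1.3*0.33 = 2.104 g/cm^3

2.104 g/cm^3


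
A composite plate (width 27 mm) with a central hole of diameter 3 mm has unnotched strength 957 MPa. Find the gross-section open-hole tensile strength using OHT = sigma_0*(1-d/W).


OHT = sigma_0*(1-d/W) = 957*(1-3/27) = 850.7 MPa

850.7 MPa


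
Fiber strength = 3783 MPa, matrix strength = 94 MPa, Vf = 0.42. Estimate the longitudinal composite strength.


sigma_1 = sigma_f*Vf + sigma_m*(1-Vf) = 3783*0.42 + 94*0.58 = 1643.4 MPa

1643.4 MPa


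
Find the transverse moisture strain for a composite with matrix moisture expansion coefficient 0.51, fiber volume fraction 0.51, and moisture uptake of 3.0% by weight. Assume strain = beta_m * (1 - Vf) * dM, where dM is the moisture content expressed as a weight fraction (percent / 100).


dM = 3.0/100 = 0.03
strain = beta_m * (1-Vf) * dM = 0.51 * 0.49 * 0.03 = 0.007497

0.007497


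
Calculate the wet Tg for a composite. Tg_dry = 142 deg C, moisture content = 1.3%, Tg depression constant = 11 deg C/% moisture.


Tg_wet = Tg_dry - k*moisture = 142 - 11*1.3 = 127.7 deg C

127.7 deg C


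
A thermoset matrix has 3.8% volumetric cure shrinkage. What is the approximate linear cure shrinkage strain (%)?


Linear shrinkage ≈ vol_shrink/3 = 3.8/3 = 1.267%

1.267%


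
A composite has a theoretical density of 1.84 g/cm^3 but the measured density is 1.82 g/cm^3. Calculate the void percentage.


Void% = (rho_theo - rho_actual)/rho_theo * 100 = (1.84 - 1.82)/1.84 * 100 = 1.09%

1.09%


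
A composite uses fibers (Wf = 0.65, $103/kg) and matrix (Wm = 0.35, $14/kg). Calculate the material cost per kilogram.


Cost = cost_f*Wf + cost_m*Wm = 103*0.65 + 14*0.35 = $71.85/kg

$71.85/kg


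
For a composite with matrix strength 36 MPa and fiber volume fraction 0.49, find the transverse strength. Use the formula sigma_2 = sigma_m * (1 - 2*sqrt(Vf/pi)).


factor = 1 - 2*sqrt(0.49/pi) = 0.2101
sigma_2 = 36 * 0.2101 = 7.56 MPa

7.56 MPa


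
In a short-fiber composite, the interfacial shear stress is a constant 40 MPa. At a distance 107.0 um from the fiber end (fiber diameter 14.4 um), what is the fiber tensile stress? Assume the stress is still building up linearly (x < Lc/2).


Force balance: sigma_f * (pi*d^2/4) = tau * (pi*d) * x  ->  sigma_f = 4 * tau * x / d
sigma_f = 4 * 40 * 107.0 / 14.4 = 1188.9 MPa

1188.9 MPa


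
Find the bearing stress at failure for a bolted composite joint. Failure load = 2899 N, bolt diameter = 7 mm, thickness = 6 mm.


sigma_br = F/(d*h) = 2899/(7*6) = 69.0 MPa

69.0 MPa


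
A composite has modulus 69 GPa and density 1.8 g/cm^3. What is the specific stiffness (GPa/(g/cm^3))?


Specific stiffness = E/rho = 69/1.8 = 38.3 GPa/(g/cm^3)

38.3 GPa/(g/cm^3)


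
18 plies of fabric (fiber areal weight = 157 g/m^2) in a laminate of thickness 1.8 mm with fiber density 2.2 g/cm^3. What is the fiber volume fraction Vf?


Vf = n * FAW / (rho_f * h * 1000) = 18 * 157 / (2.2 * 1.8 * 1000) = 0.7136

0.7136


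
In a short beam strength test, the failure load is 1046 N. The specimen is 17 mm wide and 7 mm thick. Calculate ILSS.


ILSS = 3F/(4bh) = 3*1046/(4*17*7) = 6.59 MPa

6.59 MPa


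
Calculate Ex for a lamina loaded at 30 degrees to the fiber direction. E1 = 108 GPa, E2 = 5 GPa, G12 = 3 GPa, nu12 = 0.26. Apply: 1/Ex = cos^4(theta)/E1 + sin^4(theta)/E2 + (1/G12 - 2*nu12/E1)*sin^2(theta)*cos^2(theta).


cos^4(30) = 0.5625, sin^4(30) = 0.0625, sin^2(30)*cos^2(30) = 0.1875
1/G12 - 2*nu12/E1 = 1/3 - 2*0.26/108 = 0.328519 GPa^-1
1/Ex = 0.5625/108 + 0.0625/5 + 0.328519*0.1875 = 0.0793056 GPa^-1
Ex = 12.61 GPa

12.61 GPa


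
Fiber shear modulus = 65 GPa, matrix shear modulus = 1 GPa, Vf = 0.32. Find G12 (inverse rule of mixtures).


1/G12 = Vf/Gf + (1-Vf)/Gm = 0.32/65 + 0.68/1
G12 = 1.46 GPa

1.46 GPa


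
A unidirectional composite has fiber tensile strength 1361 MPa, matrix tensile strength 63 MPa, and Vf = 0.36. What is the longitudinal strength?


sigma_1 = sigma_f*Vf + sigma_m*(1-Vf) = 1361*0.36 + 63*0.64 = 530.3 MPa

530.3 MPa


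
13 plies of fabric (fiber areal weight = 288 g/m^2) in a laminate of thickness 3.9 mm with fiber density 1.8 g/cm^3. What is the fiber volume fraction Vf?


Vf = n * FAW / (rho_f * h * 1000) = 13 * 288 / (1.8 * 3.9 * 1000) = 0.5333

0.5333


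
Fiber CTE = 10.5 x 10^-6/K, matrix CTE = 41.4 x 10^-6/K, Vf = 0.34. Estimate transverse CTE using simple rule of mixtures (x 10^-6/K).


alpha_2 = alpha_f*Vf + alpha_m*(1-Vf) = 10.5*0.34 + 41.4*0.66 = 30.9 x 10^-6/K

30.9 x 10^-6/K


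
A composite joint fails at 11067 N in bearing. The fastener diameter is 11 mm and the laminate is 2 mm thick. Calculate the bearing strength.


sigma_br = F/(d*h) = 11067/(11*2) = 503.0 MPa

503.0 MPa


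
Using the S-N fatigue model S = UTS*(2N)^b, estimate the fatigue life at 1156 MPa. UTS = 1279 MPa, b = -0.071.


N = 0.5 * (S/UTS)^(1/b) = 0.5 * (1156/1279)^(1/-0.071) = 2.0771 cycles

2.0771 cycles


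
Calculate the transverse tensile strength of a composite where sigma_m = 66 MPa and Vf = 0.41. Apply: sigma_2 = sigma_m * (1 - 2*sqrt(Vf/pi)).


factor = 1 - 2*sqrt(0.41/pi) = 0.2775
sigma_2 = 66 * 0.2775 = 18.31 MPa

18.31 MPa


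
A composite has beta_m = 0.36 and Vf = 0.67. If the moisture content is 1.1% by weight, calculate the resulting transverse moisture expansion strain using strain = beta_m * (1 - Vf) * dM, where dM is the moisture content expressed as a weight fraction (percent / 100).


dM = 1.1/100 = 0.011
strain = beta_m * (1-Vf) * dM = 0.36 * 0.33 * 0.011 = 0.0013068

0.0013068


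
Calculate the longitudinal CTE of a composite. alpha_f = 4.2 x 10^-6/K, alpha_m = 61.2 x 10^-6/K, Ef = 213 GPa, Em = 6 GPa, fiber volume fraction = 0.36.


E1 = Ef*Vf + Em*(1-Vf) = 80.52
alpha_1 = (alpha_f*Ef*Vf + alpha_m*Em*(1-Vf))/E1 = 6.92 x 10^-6/K

6.92 x 10^-6/K
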